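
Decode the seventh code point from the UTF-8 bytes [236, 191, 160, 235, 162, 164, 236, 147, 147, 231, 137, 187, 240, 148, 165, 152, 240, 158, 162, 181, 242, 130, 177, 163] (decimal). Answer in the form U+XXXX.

Offset 0: leading byte 0xEC = 11101100 → 3-byte char #1 = EC BF A0.
Offset 3: leading byte 0xEB = 11101011 → 3-byte char #2 = EB A2 A4.
Offset 6: leading byte 0xEC = 11101100 → 3-byte char #3 = EC 93 93.
Offset 9: leading byte 0xE7 = 11100111 → 3-byte char #4 = E7 89 BB.
Offset 12: leading byte 0xF0 = 11110000 → 4-byte char #5 = F0 94 A5 98.
Offset 16: leading byte 0xF0 = 11110000 → 4-byte char #6 = F0 9E A2 B5.
Offset 20: leading byte 0xF2 = 11110010 → 4-byte char #7 = F2 82 B1 A3.
Leading byte 0xF2 = 11110010 matches 11110xxx → 4-byte sequence.
Byte 1: 0xF2 = 11110010, payload 010 (3 bits).
Byte 2: 0x82 = 10000010 (10xxxxxx ✓), payload 000010.
Byte 3: 0xB1 = 10110001 (10xxxxxx ✓), payload 110001.
Byte 4: 0xA3 = 10100011 (10xxxxxx ✓), payload 100011.
Concatenate: 010000010110001100011 = 0x82C63 (21 bits → U+82C63).

U+82C63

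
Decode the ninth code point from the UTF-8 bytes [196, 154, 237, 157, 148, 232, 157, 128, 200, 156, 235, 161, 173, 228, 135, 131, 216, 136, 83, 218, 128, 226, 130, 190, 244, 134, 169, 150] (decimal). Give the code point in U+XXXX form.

Offset 0: leading byte 0xC4 = 11000100 → 2-byte char #1 = C4 9A.
Offset 2: leading byte 0xED = 11101101 → 3-byte char #2 = ED 9D 94.
Offset 5: leading byte 0xE8 = 11101000 → 3-byte char #3 = E8 9D 80.
Offset 8: leading byte 0xC8 = 11001000 → 2-byte char #4 = C8 9C.
Offset 10: leading byte 0xEB = 11101011 → 3-byte char #5 = EB A1 AD.
Offset 13: leading byte 0xE4 = 11100100 → 3-byte char #6 = E4 87 83.
Offset 16: leading byte 0xD8 = 11011000 → 2-byte char #7 = D8 88.
Offset 18: leading byte 0x53 = 01010011 → 1-byte char #8 = 53.
Offset 19: leading byte 0xDA = 11011010 → 2-byte char #9 = DA 80.
Leading byte 0xDA = 11011010 matches 110xxxxx → 2-byte sequence.
Byte 1: 0xDA = 11011010, payload 11010 (5 bits).
Byte 2: 0x80 = 10000000 (10xxxxxx ✓), payload 000000.
Concatenate: 11010000000 = 0x680 (11 bits → U+0680).

U+0680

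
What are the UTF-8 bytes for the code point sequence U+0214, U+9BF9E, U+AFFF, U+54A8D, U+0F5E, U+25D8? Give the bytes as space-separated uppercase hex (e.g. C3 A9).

C8 94 F2 9B BE 9E EA BF BF F1 94 AA 8D E0 BD 9E E2 97 98

U+0214: 2-byte form → C8 94.
U+9BF9E: 4-byte form → F2 9B BE 9E.
U+AFFF: 3-byte form → EA BF BF.
U+54A8D: 4-byte form → F1 94 AA 8D.
U+0F5E: 3-byte form → E0 BD 9E.
U+25D8: 3-byte form → E2 97 98.
Concatenated (19 bytes): C8 94 F2 9B BE 9E EA BF BF F1 94 AA 8D E0 BD 9E E2 97 98.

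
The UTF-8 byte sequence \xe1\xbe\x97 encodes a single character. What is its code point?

Leading byte 0xE1 = 11100001 matches 1110xxxx → 3-byte sequence.
Byte 1: 0xE1 = 11100001, payload 0001 (4 bits).
Byte 2: 0xBE = 10111110 (10xxxxxx ✓), payload 111110.
Byte 3: 0x97 = 10010111 (10xxxxxx ✓), payload 010111.
Concatenate: 0001111110010111 = 0x1F97 (16 bits → U+1F97).

U+1F97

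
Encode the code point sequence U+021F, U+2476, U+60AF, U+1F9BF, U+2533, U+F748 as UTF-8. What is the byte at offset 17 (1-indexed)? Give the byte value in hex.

1-indexed offset 17 is 0-indexed offset 16.
U+021F → 2-byte form C8 9F at offsets 0–1.
U+2476 → 3-byte form E2 91 B6 at offsets 2–4.
U+60AF → 3-byte form E6 82 AF at offsets 5–7.
U+1F9BF → 4-byte form F0 9F A6 BF at offsets 8–11.
U+2533 → 3-byte form E2 94 B3 at offsets 12–14.
U+F748 → 3-byte form EF 9D 88 at offsets 15–17.
Offset 16 falls in char 6's range; it's byte 2 of EF 9D 88 = 0x9D.

0x9D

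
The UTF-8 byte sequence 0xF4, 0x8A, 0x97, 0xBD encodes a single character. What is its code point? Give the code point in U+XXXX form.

Leading byte 0xF4 = 11110100 matches 11110xxx → 4-byte sequence.
Byte 1: 0xF4 = 11110100, payload 100 (3 bits).
Byte 2: 0x8A = 10001010 (10xxxxxx ✓), payload 001010.
Byte 3: 0x97 = 10010111 (10xxxxxx ✓), payload 010111.
Byte 4: 0xBD = 10111101 (10xxxxxx ✓), payload 111101.
Concatenate: 100001010010111111101 = 0x10A5FD (21 bits → U+10A5FD).

U+10A5FD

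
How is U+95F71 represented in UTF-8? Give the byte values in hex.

F2 95 BD B1

U+95F71 = 0x95F71 = 614257 decimal. In range U+10000–U+10FFFF → 4-byte form: 11110xxx 10xxxxxx 10xxxxxx 10xxxxxx.
Binary (21 bits): 010010101111101110001.
Split 3+6+6+6: 010 | 010101 | 111101 | 110001.
Byte 1: 11110010 = 0xF2.
Byte 2: 10010101 = 0x95.
Byte 3: 10111101 = 0xBD.
Byte 4: 10110001 = 0xB1.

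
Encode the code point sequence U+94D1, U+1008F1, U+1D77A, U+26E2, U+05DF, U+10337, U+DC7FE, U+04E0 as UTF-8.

E9 93 91 F4 80 A3 B1 F0 9D 9D BA E2 9B A2 D7 9F F0 90 8C B7 F3 9C 9F BE D3 A0

U+94D1: 3-byte form → E9 93 91.
U+1008F1: 4-byte form → F4 80 A3 B1.
U+1D77A: 4-byte form → F0 9D 9D BA.
U+26E2: 3-byte form → E2 9B A2.
U+05DF: 2-byte form → D7 9F.
U+10337: 4-byte form → F0 90 8C B7.
U+DC7FE: 4-byte form → F3 9C 9F BE.
U+04E0: 2-byte form → D3 A0.
Concatenated (26 bytes): E9 93 91 F4 80 A3 B1 F0 9D 9D BA E2 9B A2 D7 9F F0 90 8C B7 F3 9C 9F BE D3 A0.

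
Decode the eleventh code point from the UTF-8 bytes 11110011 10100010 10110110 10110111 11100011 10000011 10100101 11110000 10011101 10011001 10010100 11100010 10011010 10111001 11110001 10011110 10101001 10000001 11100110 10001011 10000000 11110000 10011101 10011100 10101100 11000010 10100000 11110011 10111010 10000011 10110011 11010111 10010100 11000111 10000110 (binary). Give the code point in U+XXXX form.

Offset 0: leading byte 0xF3 = 11110011 → 4-byte char #1 = F3 A2 B6 B7.
Offset 4: leading byte 0xE3 = 11100011 → 3-byte char #2 = E3 83 A5.
Offset 7: leading byte 0xF0 = 11110000 → 4-byte char #3 = F0 9D 99 94.
Offset 11: leading byte 0xE2 = 11100010 → 3-byte char #4 = E2 9A B9.
Offset 14: leading byte 0xF1 = 11110001 → 4-byte char #5 = F1 9E A9 81.
Offset 18: leading byte 0xE6 = 11100110 → 3-byte char #6 = E6 8B 80.
Offset 21: leading byte 0xF0 = 11110000 → 4-byte char #7 = F0 9D 9C AC.
Offset 25: leading byte 0xC2 = 11000010 → 2-byte char #8 = C2 A0.
Offset 27: leading byte 0xF3 = 11110011 → 4-byte char #9 = F3 BA 83 B3.
Offset 31: leading byte 0xD7 = 11010111 → 2-byte char #10 = D7 94.
Offset 33: leading byte 0xC7 = 11000111 → 2-byte char #11 = C7 86.
Leading byte 0xC7 = 11000111 matches 110xxxxx → 2-byte sequence.
Byte 1: 0xC7 = 11000111, payload 00111 (5 bits).
Byte 2: 0x86 = 10000110 (10xxxxxx ✓), payload 000110.
Concatenate: 00111000110 = 0x1C6 (11 bits → U+01C6).

U+01C6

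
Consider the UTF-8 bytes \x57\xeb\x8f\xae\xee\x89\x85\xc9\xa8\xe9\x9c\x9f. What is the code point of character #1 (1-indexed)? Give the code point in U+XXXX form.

U+0057

Offset 0: leading byte 0x57 = 01010111 → 1-byte char #1 = 57.
Leading byte 0x57 = 01010111 matches 0xxxxxxx → 1-byte sequence.
Byte 1: 0x57 = 01010111, payload 1010111 (7 bits).
Concatenate: 1010111 = 0x57 (7 bits → U+0057).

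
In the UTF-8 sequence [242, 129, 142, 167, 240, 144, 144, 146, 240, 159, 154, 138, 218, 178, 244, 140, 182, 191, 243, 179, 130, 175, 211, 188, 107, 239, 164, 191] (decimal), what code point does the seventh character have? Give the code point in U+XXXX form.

Offset 0: leading byte 0xF2 = 11110010 → 4-byte char #1 = F2 81 8E A7.
Offset 4: leading byte 0xF0 = 11110000 → 4-byte char #2 = F0 90 90 92.
Offset 8: leading byte 0xF0 = 11110000 → 4-byte char #3 = F0 9F 9A 8A.
Offset 12: leading byte 0xDA = 11011010 → 2-byte char #4 = DA B2.
Offset 14: leading byte 0xF4 = 11110100 → 4-byte char #5 = F4 8C B6 BF.
Offset 18: leading byte 0xF3 = 11110011 → 4-byte char #6 = F3 B3 82 AF.
Offset 22: leading byte 0xD3 = 11010011 → 2-byte char #7 = D3 BC.
Leading byte 0xD3 = 11010011 matches 110xxxxx → 2-byte sequence.
Byte 1: 0xD3 = 11010011, payload 10011 (5 bits).
Byte 2: 0xBC = 10111100 (10xxxxxx ✓), payload 111100.
Concatenate: 10011111100 = 0x4FC (11 bits → U+04FC).

U+04FC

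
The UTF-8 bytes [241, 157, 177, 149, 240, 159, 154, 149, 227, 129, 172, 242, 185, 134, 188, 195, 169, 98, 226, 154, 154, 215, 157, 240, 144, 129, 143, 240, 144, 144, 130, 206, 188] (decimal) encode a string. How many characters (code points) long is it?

Byte at offset 0: 0xF1 = 11110001 → 4-byte char (#1). Advance 4.
Byte at offset 4: 0xF0 = 11110000 → 4-byte char (#2). Advance 4.
Byte at offset 8: 0xE3 = 11100011 → 3-byte char (#3). Advance 3.
Byte at offset 11: 0xF2 = 11110010 → 4-byte char (#4). Advance 4.
Byte at offset 15: 0xC3 = 11000011 → 2-byte char (#5). Advance 2.
Byte at offset 17: 0x62 = 01100010 → 1-byte char (#6). Advance 1.
Byte at offset 18: 0xE2 = 11100010 → 3-byte char (#7). Advance 3.
Byte at offset 21: 0xD7 = 11010111 → 2-byte char (#8). Advance 2.
Byte at offset 23: 0xF0 = 11110000 → 4-byte char (#9). Advance 4.
Byte at offset 27: 0xF0 = 11110000 → 4-byte char (#10). Advance 4.
Byte at offset 31: 0xCE = 11001110 → 2-byte char (#11). Advance 2.
Reached end at offset 33 after 11 code points.

11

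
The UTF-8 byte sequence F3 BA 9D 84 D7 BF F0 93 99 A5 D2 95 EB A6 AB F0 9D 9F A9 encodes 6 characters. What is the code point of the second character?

U+05FF

Offset 0: leading byte 0xF3 = 11110011 → 4-byte char #1 = F3 BA 9D 84.
Offset 4: leading byte 0xD7 = 11010111 → 2-byte char #2 = D7 BF.
Leading byte 0xD7 = 11010111 matches 110xxxxx → 2-byte sequence.
Byte 1: 0xD7 = 11010111, payload 10111 (5 bits).
Byte 2: 0xBF = 10111111 (10xxxxxx ✓), payload 111111.
Concatenate: 10111111111 = 0x5FF (11 bits → U+05FF).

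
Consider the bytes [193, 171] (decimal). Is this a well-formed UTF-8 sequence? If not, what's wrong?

Leading byte 0xC1 = 11000001 → 2-byte form.
Continuation bytes all match 10xxxxxx. Payload decodes to 0x6B.
But 0x6B < 0x80, the minimum for a 2-byte sequence — this is an overlong encoding.

invalid (overlong encoding)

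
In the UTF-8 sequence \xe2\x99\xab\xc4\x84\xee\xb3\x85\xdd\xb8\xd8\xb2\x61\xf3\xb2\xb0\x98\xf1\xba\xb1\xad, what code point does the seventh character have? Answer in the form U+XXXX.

U+F2C18

Offset 0: leading byte 0xE2 = 11100010 → 3-byte char #1 = E2 99 AB.
Offset 3: leading byte 0xC4 = 11000100 → 2-byte char #2 = C4 84.
Offset 5: leading byte 0xEE = 11101110 → 3-byte char #3 = EE B3 85.
Offset 8: leading byte 0xDD = 11011101 → 2-byte char #4 = DD B8.
Offset 10: leading byte 0xD8 = 11011000 → 2-byte char #5 = D8 B2.
Offset 12: leading byte 0x61 = 01100001 → 1-byte char #6 = 61.
Offset 13: leading byte 0xF3 = 11110011 → 4-byte char #7 = F3 B2 B0 98.
Leading byte 0xF3 = 11110011 matches 11110xxx → 4-byte sequence.
Byte 1: 0xF3 = 11110011, payload 011 (3 bits).
Byte 2: 0xB2 = 10110010 (10xxxxxx ✓), payload 110010.
Byte 3: 0xB0 = 10110000 (10xxxxxx ✓), payload 110000.
Byte 4: 0x98 = 10011000 (10xxxxxx ✓), payload 011000.
Concatenate: 011110010110000011000 = 0xF2C18 (21 bits → U+F2C18).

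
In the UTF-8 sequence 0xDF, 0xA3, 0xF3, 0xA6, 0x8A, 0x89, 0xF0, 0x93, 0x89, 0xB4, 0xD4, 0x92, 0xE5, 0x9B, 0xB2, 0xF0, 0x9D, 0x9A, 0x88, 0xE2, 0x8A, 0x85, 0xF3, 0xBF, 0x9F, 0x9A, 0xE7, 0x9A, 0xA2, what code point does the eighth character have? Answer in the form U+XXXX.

U+FF7DA

Offset 0: leading byte 0xDF = 11011111 → 2-byte char #1 = DF A3.
Offset 2: leading byte 0xF3 = 11110011 → 4-byte char #2 = F3 A6 8A 89.
Offset 6: leading byte 0xF0 = 11110000 → 4-byte char #3 = F0 93 89 B4.
Offset 10: leading byte 0xD4 = 11010100 → 2-byte char #4 = D4 92.
Offset 12: leading byte 0xE5 = 11100101 → 3-byte char #5 = E5 9B B2.
Offset 15: leading byte 0xF0 = 11110000 → 4-byte char #6 = F0 9D 9A 88.
Offset 19: leading byte 0xE2 = 11100010 → 3-byte char #7 = E2 8A 85.
Offset 22: leading byte 0xF3 = 11110011 → 4-byte char #8 = F3 BF 9F 9A.
Leading byte 0xF3 = 11110011 matches 11110xxx → 4-byte sequence.
Byte 1: 0xF3 = 11110011, payload 011 (3 bits).
Byte 2: 0xBF = 10111111 (10xxxxxx ✓), payload 111111.
Byte 3: 0x9F = 10011111 (10xxxxxx ✓), payload 011111.
Byte 4: 0x9A = 10011010 (10xxxxxx ✓), payload 011010.
Concatenate: 011111111011111011010 = 0xFF7DA (21 bits → U+FF7DA).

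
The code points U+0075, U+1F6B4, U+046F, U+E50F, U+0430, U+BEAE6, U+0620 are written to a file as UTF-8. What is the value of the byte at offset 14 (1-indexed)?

1-indexed offset 14 is 0-indexed offset 13.
U+0075 → 1-byte form 75 at offsets 0–0.
U+1F6B4 → 4-byte form F0 9F 9A B4 at offsets 1–4.
U+046F → 2-byte form D1 AF at offsets 5–6.
U+E50F → 3-byte form EE 94 8F at offsets 7–9.
U+0430 → 2-byte form D0 B0 at offsets 10–11.
U+BEAE6 → 4-byte form F2 BE AB A6 at offsets 12–15.
Offset 13 falls in char 6's range; it's byte 2 of F2 BE AB A6 = 0xBE.

0xBE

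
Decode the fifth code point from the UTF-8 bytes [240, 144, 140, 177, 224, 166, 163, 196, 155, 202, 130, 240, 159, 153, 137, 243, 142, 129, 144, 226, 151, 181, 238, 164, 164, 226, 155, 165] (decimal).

Offset 0: leading byte 0xF0 = 11110000 → 4-byte char #1 = F0 90 8C B1.
Offset 4: leading byte 0xE0 = 11100000 → 3-byte char #2 = E0 A6 A3.
Offset 7: leading byte 0xC4 = 11000100 → 2-byte char #3 = C4 9B.
Offset 9: leading byte 0xCA = 11001010 → 2-byte char #4 = CA 82.
Offset 11: leading byte 0xF0 = 11110000 → 4-byte char #5 = F0 9F 99 89.
Leading byte 0xF0 = 11110000 matches 11110xxx → 4-byte sequence.
Byte 1: 0xF0 = 11110000, payload 000 (3 bits).
Byte 2: 0x9F = 10011111 (10xxxxxx ✓), payload 011111.
Byte 3: 0x99 = 10011001 (10xxxxxx ✓), payload 011001.
Byte 4: 0x89 = 10001001 (10xxxxxx ✓), payload 001001.
Concatenate: 000011111011001001001 = 0x1F649 (21 bits → U+1F649).

U+1F649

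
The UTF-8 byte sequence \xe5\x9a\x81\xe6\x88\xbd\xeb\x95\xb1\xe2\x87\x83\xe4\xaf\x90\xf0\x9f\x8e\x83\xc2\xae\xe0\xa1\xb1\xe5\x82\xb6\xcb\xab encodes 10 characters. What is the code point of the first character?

U+5681

Offset 0: leading byte 0xE5 = 11100101 → 3-byte char #1 = E5 9A 81.
Leading byte 0xE5 = 11100101 matches 1110xxxx → 3-byte sequence.
Byte 1: 0xE5 = 11100101, payload 0101 (4 bits).
Byte 2: 0x9A = 10011010 (10xxxxxx ✓), payload 011010.
Byte 3: 0x81 = 10000001 (10xxxxxx ✓), payload 000001.
Concatenate: 0101011010000001 = 0x5681 (16 bits → U+5681).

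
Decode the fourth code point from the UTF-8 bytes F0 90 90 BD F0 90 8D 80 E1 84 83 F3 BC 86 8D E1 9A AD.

U+FC18D

Offset 0: leading byte 0xF0 = 11110000 → 4-byte char #1 = F0 90 90 BD.
Offset 4: leading byte 0xF0 = 11110000 → 4-byte char #2 = F0 90 8D 80.
Offset 8: leading byte 0xE1 = 11100001 → 3-byte char #3 = E1 84 83.
Offset 11: leading byte 0xF3 = 11110011 → 4-byte char #4 = F3 BC 86 8D.
Leading byte 0xF3 = 11110011 matches 11110xxx → 4-byte sequence.
Byte 1: 0xF3 = 11110011, payload 011 (3 bits).
Byte 2: 0xBC = 10111100 (10xxxxxx ✓), payload 111100.
Byte 3: 0x86 = 10000110 (10xxxxxx ✓), payload 000110.
Byte 4: 0x8D = 10001101 (10xxxxxx ✓), payload 001101.
Concatenate: 011111100000110001101 = 0xFC18D (21 bits → U+FC18D).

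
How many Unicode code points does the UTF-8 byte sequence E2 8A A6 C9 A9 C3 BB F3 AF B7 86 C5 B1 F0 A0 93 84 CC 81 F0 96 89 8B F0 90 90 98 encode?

Byte at offset 0: 0xE2 = 11100010 → 3-byte char (#1). Advance 3.
Byte at offset 3: 0xC9 = 11001001 → 2-byte char (#2). Advance 2.
Byte at offset 5: 0xC3 = 11000011 → 2-byte char (#3). Advance 2.
Byte at offset 7: 0xF3 = 11110011 → 4-byte char (#4). Advance 4.
Byte at offset 11: 0xC5 = 11000101 → 2-byte char (#5). Advance 2.
Byte at offset 13: 0xF0 = 11110000 → 4-byte char (#6). Advance 4.
Byte at offset 17: 0xCC = 11001100 → 2-byte char (#7). Advance 2.
Byte at offset 19: 0xF0 = 11110000 → 4-byte char (#8). Advance 4.
Byte at offset 23: 0xF0 = 11110000 → 4-byte char (#9). Advance 4.
Reached end at offset 27 after 9 code points.

9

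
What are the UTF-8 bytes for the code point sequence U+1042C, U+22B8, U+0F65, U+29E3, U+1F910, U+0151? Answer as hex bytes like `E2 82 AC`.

F0 90 90 AC E2 8A B8 E0 BD A5 E2 A7 A3 F0 9F A4 90 C5 91

U+1042C: 4-byte form → F0 90 90 AC.
U+22B8: 3-byte form → E2 8A B8.
U+0F65: 3-byte form → E0 BD A5.
U+29E3: 3-byte form → E2 A7 A3.
U+1F910: 4-byte form → F0 9F A4 90.
U+0151: 2-byte form → C5 91.
Concatenated (19 bytes): F0 90 90 AC E2 8A B8 E0 BD A5 E2 A7 A3 F0 9F A4 90 C5 91.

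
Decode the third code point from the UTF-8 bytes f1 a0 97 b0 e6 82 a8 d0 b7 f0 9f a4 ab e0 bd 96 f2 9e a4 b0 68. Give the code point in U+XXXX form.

U+0437

Offset 0: leading byte 0xF1 = 11110001 → 4-byte char #1 = F1 A0 97 B0.
Offset 4: leading byte 0xE6 = 11100110 → 3-byte char #2 = E6 82 A8.
Offset 7: leading byte 0xD0 = 11010000 → 2-byte char #3 = D0 B7.
Leading byte 0xD0 = 11010000 matches 110xxxxx → 2-byte sequence.
Byte 1: 0xD0 = 11010000, payload 10000 (5 bits).
Byte 2: 0xB7 = 10110111 (10xxxxxx ✓), payload 110111.
Concatenate: 10000110111 = 0x437 (11 bits → U+0437).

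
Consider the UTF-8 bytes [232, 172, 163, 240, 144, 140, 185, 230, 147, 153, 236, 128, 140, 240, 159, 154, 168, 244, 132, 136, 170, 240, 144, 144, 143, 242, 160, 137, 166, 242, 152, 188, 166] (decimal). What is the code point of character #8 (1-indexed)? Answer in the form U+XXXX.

U+A0266

Offset 0: leading byte 0xE8 = 11101000 → 3-byte char #1 = E8 AC A3.
Offset 3: leading byte 0xF0 = 11110000 → 4-byte char #2 = F0 90 8C B9.
Offset 7: leading byte 0xE6 = 11100110 → 3-byte char #3 = E6 93 99.
Offset 10: leading byte 0xEC = 11101100 → 3-byte char #4 = EC 80 8C.
Offset 13: leading byte 0xF0 = 11110000 → 4-byte char #5 = F0 9F 9A A8.
Offset 17: leading byte 0xF4 = 11110100 → 4-byte char #6 = F4 84 88 AA.
Offset 21: leading byte 0xF0 = 11110000 → 4-byte char #7 = F0 90 90 8F.
Offset 25: leading byte 0xF2 = 11110010 → 4-byte char #8 = F2 A0 89 A6.
Leading byte 0xF2 = 11110010 matches 11110xxx → 4-byte sequence.
Byte 1: 0xF2 = 11110010, payload 010 (3 bits).
Byte 2: 0xA0 = 10100000 (10xxxxxx ✓), payload 100000.
Byte 3: 0x89 = 10001001 (10xxxxxx ✓), payload 001001.
Byte 4: 0xA6 = 10100110 (10xxxxxx ✓), payload 100110.
Concatenate: 010100000001001100110 = 0xA0266 (21 bits → U+A0266).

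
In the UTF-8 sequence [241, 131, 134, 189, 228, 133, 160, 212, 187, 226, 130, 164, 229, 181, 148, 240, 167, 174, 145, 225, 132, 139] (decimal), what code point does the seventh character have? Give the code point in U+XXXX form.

Offset 0: leading byte 0xF1 = 11110001 → 4-byte char #1 = F1 83 86 BD.
Offset 4: leading byte 0xE4 = 11100100 → 3-byte char #2 = E4 85 A0.
Offset 7: leading byte 0xD4 = 11010100 → 2-byte char #3 = D4 BB.
Offset 9: leading byte 0xE2 = 11100010 → 3-byte char #4 = E2 82 A4.
Offset 12: leading byte 0xE5 = 11100101 → 3-byte char #5 = E5 B5 94.
Offset 15: leading byte 0xF0 = 11110000 → 4-byte char #6 = F0 A7 AE 91.
Offset 19: leading byte 0xE1 = 11100001 → 3-byte char #7 = E1 84 8B.
Leading byte 0xE1 = 11100001 matches 1110xxxx → 3-byte sequence.
Byte 1: 0xE1 = 11100001, payload 0001 (4 bits).
Byte 2: 0x84 = 10000100 (10xxxxxx ✓), payload 000100.
Byte 3: 0x8B = 10001011 (10xxxxxx ✓), payload 001011.
Concatenate: 0001000100001011 = 0x110B (16 bits → U+110B).

U+110B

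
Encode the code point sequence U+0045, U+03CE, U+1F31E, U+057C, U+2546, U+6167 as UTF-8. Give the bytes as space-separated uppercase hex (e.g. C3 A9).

U+0045: 1-byte form → 45.
U+03CE: 2-byte form → CF 8E.
U+1F31E: 4-byte form → F0 9F 8C 9E.
U+057C: 2-byte form → D5 BC.
U+2546: 3-byte form → E2 95 86.
U+6167: 3-byte form → E6 85 A7.
Concatenated (15 bytes): 45 CF 8E F0 9F 8C 9E D5 BC E2 95 86 E6 85 A7.

45 CF 8E F0 9F 8C 9E D5 BC E2 95 86 E6 85 A7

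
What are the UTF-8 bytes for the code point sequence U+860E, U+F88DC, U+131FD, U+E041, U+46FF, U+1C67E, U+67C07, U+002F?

U+860E: 3-byte form → E8 98 8E.
U+F88DC: 4-byte form → F3 B8 A3 9C.
U+131FD: 4-byte form → F0 93 87 BD.
U+E041: 3-byte form → EE 81 81.
U+46FF: 3-byte form → E4 9B BF.
U+1C67E: 4-byte form → F0 9C 99 BE.
U+67C07: 4-byte form → F1 A7 B0 87.
U+002F: 1-byte form → 2F.
Concatenated (26 bytes): E8 98 8E F3 B8 A3 9C F0 93 87 BD EE 81 81 E4 9B BF F0 9C 99 BE F1 A7 B0 87 2F.

E8 98 8E F3 B8 A3 9C F0 93 87 BD EE 81 81 E4 9B BF F0 9C 99 BE F1 A7 B0 87 2F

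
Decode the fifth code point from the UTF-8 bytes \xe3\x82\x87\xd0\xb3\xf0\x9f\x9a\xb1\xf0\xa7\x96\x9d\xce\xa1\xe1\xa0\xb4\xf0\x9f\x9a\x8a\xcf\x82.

Offset 0: leading byte 0xE3 = 11100011 → 3-byte char #1 = E3 82 87.
Offset 3: leading byte 0xD0 = 11010000 → 2-byte char #2 = D0 B3.
Offset 5: leading byte 0xF0 = 11110000 → 4-byte char #3 = F0 9F 9A B1.
Offset 9: leading byte 0xF0 = 11110000 → 4-byte char #4 = F0 A7 96 9D.
Offset 13: leading byte 0xCE = 11001110 → 2-byte char #5 = CE A1.
Leading byte 0xCE = 11001110 matches 110xxxxx → 2-byte sequence.
Byte 1: 0xCE = 11001110, payload 01110 (5 bits).
Byte 2: 0xA1 = 10100001 (10xxxxxx ✓), payload 100001.
Concatenate: 01110100001 = 0x3A1 (11 bits → U+03A1).

U+03A1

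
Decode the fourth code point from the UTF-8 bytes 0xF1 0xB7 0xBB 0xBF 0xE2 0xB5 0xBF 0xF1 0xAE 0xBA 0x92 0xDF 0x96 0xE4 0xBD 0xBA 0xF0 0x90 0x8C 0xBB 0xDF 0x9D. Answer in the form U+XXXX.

Offset 0: leading byte 0xF1 = 11110001 → 4-byte char #1 = F1 B7 BB BF.
Offset 4: leading byte 0xE2 = 11100010 → 3-byte char #2 = E2 B5 BF.
Offset 7: leading byte 0xF1 = 11110001 → 4-byte char #3 = F1 AE BA 92.
Offset 11: leading byte 0xDF = 11011111 → 2-byte char #4 = DF 96.
Leading byte 0xDF = 11011111 matches 110xxxxx → 2-byte sequence.
Byte 1: 0xDF = 11011111, payload 11111 (5 bits).
Byte 2: 0x96 = 10010110 (10xxxxxx ✓), payload 010110.
Concatenate: 11111010110 = 0x7D6 (11 bits → U+07D6).

U+07D6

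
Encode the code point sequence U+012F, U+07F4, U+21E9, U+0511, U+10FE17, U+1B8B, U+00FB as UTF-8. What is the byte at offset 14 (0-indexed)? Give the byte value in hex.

0xAE

U+012F → 2-byte form C4 AF at offsets 0–1.
U+07F4 → 2-byte form DF B4 at offsets 2–3.
U+21E9 → 3-byte form E2 87 A9 at offsets 4–6.
U+0511 → 2-byte form D4 91 at offsets 7–8.
U+10FE17 → 4-byte form F4 8F B8 97 at offsets 9–12.
U+1B8B → 3-byte form E1 AE 8B at offsets 13–15.
Offset 14 falls in char 6's range; it's byte 2 of E1 AE 8B = 0xAE.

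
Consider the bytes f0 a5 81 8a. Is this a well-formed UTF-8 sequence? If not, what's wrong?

Leading byte 0xF0 = 11110000 → 4-byte form.
Continuation bytes 0xA5=10100101, 0x81=10000001, 0x8A=10001010 all match 10xxxxxx.
Decoded value 0x2504A is ≥ 0x10000 (shortest form) and not a surrogate.

valid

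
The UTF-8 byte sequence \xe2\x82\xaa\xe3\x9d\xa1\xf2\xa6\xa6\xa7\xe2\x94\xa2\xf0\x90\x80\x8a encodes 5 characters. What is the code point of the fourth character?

Offset 0: leading byte 0xE2 = 11100010 → 3-byte char #1 = E2 82 AA.
Offset 3: leading byte 0xE3 = 11100011 → 3-byte char #2 = E3 9D A1.
Offset 6: leading byte 0xF2 = 11110010 → 4-byte char #3 = F2 A6 A6 A7.
Offset 10: leading byte 0xE2 = 11100010 → 3-byte char #4 = E2 94 A2.
Leading byte 0xE2 = 11100010 matches 1110xxxx → 3-byte sequence.
Byte 1: 0xE2 = 11100010, payload 0010 (4 bits).
Byte 2: 0x94 = 10010100 (10xxxxxx ✓), payload 010100.
Byte 3: 0xA2 = 10100010 (10xxxxxx ✓), payload 100010.
Concatenate: 0010010100100010 = 0x2522 (16 bits → U+2522).

U+2522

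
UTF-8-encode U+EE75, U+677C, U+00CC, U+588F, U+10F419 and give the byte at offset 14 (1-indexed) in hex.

0x90

1-indexed offset 14 is 0-indexed offset 13.
U+EE75 → 3-byte form EE B9 B5 at offsets 0–2.
U+677C → 3-byte form E6 9D BC at offsets 3–5.
U+00CC → 2-byte form C3 8C at offsets 6–7.
U+588F → 3-byte form E5 A2 8F at offsets 8–10.
U+10F419 → 4-byte form F4 8F 90 99 at offsets 11–14.
Offset 13 falls in char 5's range; it's byte 3 of F4 8F 90 99 = 0x90.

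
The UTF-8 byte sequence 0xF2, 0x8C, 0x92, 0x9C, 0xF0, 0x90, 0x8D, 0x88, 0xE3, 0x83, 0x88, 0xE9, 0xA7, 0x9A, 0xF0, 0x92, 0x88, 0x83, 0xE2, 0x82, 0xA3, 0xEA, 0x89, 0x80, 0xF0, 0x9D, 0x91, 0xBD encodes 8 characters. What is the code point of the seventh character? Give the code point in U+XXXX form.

U+A240

Offset 0: leading byte 0xF2 = 11110010 → 4-byte char #1 = F2 8C 92 9C.
Offset 4: leading byte 0xF0 = 11110000 → 4-byte char #2 = F0 90 8D 88.
Offset 8: leading byte 0xE3 = 11100011 → 3-byte char #3 = E3 83 88.
Offset 11: leading byte 0xE9 = 11101001 → 3-byte char #4 = E9 A7 9A.
Offset 14: leading byte 0xF0 = 11110000 → 4-byte char #5 = F0 92 88 83.
Offset 18: leading byte 0xE2 = 11100010 → 3-byte char #6 = E2 82 A3.
Offset 21: leading byte 0xEA = 11101010 → 3-byte char #7 = EA 89 80.
Leading byte 0xEA = 11101010 matches 1110xxxx → 3-byte sequence.
Byte 1: 0xEA = 11101010, payload 1010 (4 bits).
Byte 2: 0x89 = 10001001 (10xxxxxx ✓), payload 001001.
Byte 3: 0x80 = 10000000 (10xxxxxx ✓), payload 000000.
Concatenate: 1010001001000000 = 0xA240 (16 bits → U+A240).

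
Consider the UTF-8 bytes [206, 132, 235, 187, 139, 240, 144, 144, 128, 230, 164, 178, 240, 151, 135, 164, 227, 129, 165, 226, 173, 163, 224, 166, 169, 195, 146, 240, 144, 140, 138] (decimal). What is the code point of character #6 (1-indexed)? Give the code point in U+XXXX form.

Offset 0: leading byte 0xCE = 11001110 → 2-byte char #1 = CE 84.
Offset 2: leading byte 0xEB = 11101011 → 3-byte char #2 = EB BB 8B.
Offset 5: leading byte 0xF0 = 11110000 → 4-byte char #3 = F0 90 90 80.
Offset 9: leading byte 0xE6 = 11100110 → 3-byte char #4 = E6 A4 B2.
Offset 12: leading byte 0xF0 = 11110000 → 4-byte char #5 = F0 97 87 A4.
Offset 16: leading byte 0xE3 = 11100011 → 3-byte char #6 = E3 81 A5.
Leading byte 0xE3 = 11100011 matches 1110xxxx → 3-byte sequence.
Byte 1: 0xE3 = 11100011, payload 0011 (4 bits).
Byte 2: 0x81 = 10000001 (10xxxxxx ✓), payload 000001.
Byte 3: 0xA5 = 10100101 (10xxxxxx ✓), payload 100101.
Concatenate: 0011000001100101 = 0x3065 (16 bits → U+3065).

U+3065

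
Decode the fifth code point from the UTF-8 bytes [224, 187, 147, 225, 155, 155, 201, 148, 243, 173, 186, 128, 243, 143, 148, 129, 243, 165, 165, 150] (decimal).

U+CF501

Offset 0: leading byte 0xE0 = 11100000 → 3-byte char #1 = E0 BB 93.
Offset 3: leading byte 0xE1 = 11100001 → 3-byte char #2 = E1 9B 9B.
Offset 6: leading byte 0xC9 = 11001001 → 2-byte char #3 = C9 94.
Offset 8: leading byte 0xF3 = 11110011 → 4-byte char #4 = F3 AD BA 80.
Offset 12: leading byte 0xF3 = 11110011 → 4-byte char #5 = F3 8F 94 81.
Leading byte 0xF3 = 11110011 matches 11110xxx → 4-byte sequence.
Byte 1: 0xF3 = 11110011, payload 011 (3 bits).
Byte 2: 0x8F = 10001111 (10xxxxxx ✓), payload 001111.
Byte 3: 0x94 = 10010100 (10xxxxxx ✓), payload 010100.
Byte 4: 0x81 = 10000001 (10xxxxxx ✓), payload 000001.
Concatenate: 011001111010100000001 = 0xCF501 (21 bits → U+CF501).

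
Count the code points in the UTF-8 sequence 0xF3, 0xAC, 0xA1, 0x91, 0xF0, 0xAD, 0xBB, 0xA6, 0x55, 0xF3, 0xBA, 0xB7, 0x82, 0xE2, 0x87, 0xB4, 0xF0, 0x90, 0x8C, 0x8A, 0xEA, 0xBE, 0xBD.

Byte at offset 0: 0xF3 = 11110011 → 4-byte char (#1). Advance 4.
Byte at offset 4: 0xF0 = 11110000 → 4-byte char (#2). Advance 4.
Byte at offset 8: 0x55 = 01010101 → 1-byte char (#3). Advance 1.
Byte at offset 9: 0xF3 = 11110011 → 4-byte char (#4). Advance 4.
Byte at offset 13: 0xE2 = 11100010 → 3-byte char (#5). Advance 3.
Byte at offset 16: 0xF0 = 11110000 → 4-byte char (#6). Advance 4.
Byte at offset 20: 0xEA = 11101010 → 3-byte char (#7). Advance 3.
Reached end at offset 23 after 7 code points.

7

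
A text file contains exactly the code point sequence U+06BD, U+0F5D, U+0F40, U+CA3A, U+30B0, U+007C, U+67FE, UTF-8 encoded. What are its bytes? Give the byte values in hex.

DA BD E0 BD 9D E0 BD 80 EC A8 BA E3 82 B0 7C E6 9F BE

U+06BD: 2-byte form → DA BD.
U+0F5D: 3-byte form → E0 BD 9D.
U+0F40: 3-byte form → E0 BD 80.
U+CA3A: 3-byte form → EC A8 BA.
U+30B0: 3-byte form → E3 82 B0.
U+007C: 1-byte form → 7C.
U+67FE: 3-byte form → E6 9F BE.
Concatenated (18 bytes): DA BD E0 BD 9D E0 BD 80 EC A8 BA E3 82 B0 7C E6 9F BE.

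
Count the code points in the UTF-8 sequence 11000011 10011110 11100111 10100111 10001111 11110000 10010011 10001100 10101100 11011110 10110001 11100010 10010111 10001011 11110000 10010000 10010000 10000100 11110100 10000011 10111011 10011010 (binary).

7

Byte at offset 0: 0xC3 = 11000011 → 2-byte char (#1). Advance 2.
Byte at offset 2: 0xE7 = 11100111 → 3-byte char (#2). Advance 3.
Byte at offset 5: 0xF0 = 11110000 → 4-byte char (#3). Advance 4.
Byte at offset 9: 0xDE = 11011110 → 2-byte char (#4). Advance 2.
Byte at offset 11: 0xE2 = 11100010 → 3-byte char (#5). Advance 3.
Byte at offset 14: 0xF0 = 11110000 → 4-byte char (#6). Advance 4.
Byte at offset 18: 0xF4 = 11110100 → 4-byte char (#7). Advance 4.
Reached end at offset 22 after 7 code points.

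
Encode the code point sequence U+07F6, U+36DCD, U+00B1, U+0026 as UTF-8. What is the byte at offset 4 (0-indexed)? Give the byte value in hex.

U+07F6 → 2-byte form DF B6 at offsets 0–1.
U+36DCD → 4-byte form F0 B6 B7 8D at offsets 2–5.
Offset 4 falls in char 2's range; it's byte 3 of F0 B6 B7 8D = 0xB7.

0xB7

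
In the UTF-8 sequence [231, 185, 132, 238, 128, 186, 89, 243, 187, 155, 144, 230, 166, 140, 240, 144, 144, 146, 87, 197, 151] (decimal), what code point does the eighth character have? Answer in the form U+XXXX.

U+0157

Offset 0: leading byte 0xE7 = 11100111 → 3-byte char #1 = E7 B9 84.
Offset 3: leading byte 0xEE = 11101110 → 3-byte char #2 = EE 80 BA.
Offset 6: leading byte 0x59 = 01011001 → 1-byte char #3 = 59.
Offset 7: leading byte 0xF3 = 11110011 → 4-byte char #4 = F3 BB 9B 90.
Offset 11: leading byte 0xE6 = 11100110 → 3-byte char #5 = E6 A6 8C.
Offset 14: leading byte 0xF0 = 11110000 → 4-byte char #6 = F0 90 90 92.
Offset 18: leading byte 0x57 = 01010111 → 1-byte char #7 = 57.
Offset 19: leading byte 0xC5 = 11000101 → 2-byte char #8 = C5 97.
Leading byte 0xC5 = 11000101 matches 110xxxxx → 2-byte sequence.
Byte 1: 0xC5 = 11000101, payload 00101 (5 bits).
Byte 2: 0x97 = 10010111 (10xxxxxx ✓), payload 010111.
Concatenate: 00101010111 = 0x157 (11 bits → U+0157).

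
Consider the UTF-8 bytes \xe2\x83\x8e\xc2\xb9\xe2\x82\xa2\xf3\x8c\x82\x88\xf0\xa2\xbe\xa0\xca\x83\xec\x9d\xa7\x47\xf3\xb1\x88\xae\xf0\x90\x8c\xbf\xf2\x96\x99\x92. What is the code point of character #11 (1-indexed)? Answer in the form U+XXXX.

U+96652

Offset 0: leading byte 0xE2 = 11100010 → 3-byte char #1 = E2 83 8E.
Offset 3: leading byte 0xC2 = 11000010 → 2-byte char #2 = C2 B9.
Offset 5: leading byte 0xE2 = 11100010 → 3-byte char #3 = E2 82 A2.
Offset 8: leading byte 0xF3 = 11110011 → 4-byte char #4 = F3 8C 82 88.
Offset 12: leading byte 0xF0 = 11110000 → 4-byte char #5 = F0 A2 BE A0.
Offset 16: leading byte 0xCA = 11001010 → 2-byte char #6 = CA 83.
Offset 18: leading byte 0xEC = 11101100 → 3-byte char #7 = EC 9D A7.
Offset 21: leading byte 0x47 = 01000111 → 1-byte char #8 = 47.
Offset 22: leading byte 0xF3 = 11110011 → 4-byte char #9 = F3 B1 88 AE.
Offset 26: leading byte 0xF0 = 11110000 → 4-byte char #10 = F0 90 8C BF.
Offset 30: leading byte 0xF2 = 11110010 → 4-byte char #11 = F2 96 99 92.
Leading byte 0xF2 = 11110010 matches 11110xxx → 4-byte sequence.
Byte 1: 0xF2 = 11110010, payload 010 (3 bits).
Byte 2: 0x96 = 10010110 (10xxxxxx ✓), payload 010110.
Byte 3: 0x99 = 10011001 (10xxxxxx ✓), payload 011001.
Byte 4: 0x92 = 10010010 (10xxxxxx ✓), payload 010010.
Concatenate: 010010110011001010010 = 0x96652 (21 bits → U+96652).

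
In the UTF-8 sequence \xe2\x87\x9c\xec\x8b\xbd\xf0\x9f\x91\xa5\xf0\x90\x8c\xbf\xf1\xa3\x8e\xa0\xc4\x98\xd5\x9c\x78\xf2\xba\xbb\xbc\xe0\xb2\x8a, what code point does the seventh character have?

Offset 0: leading byte 0xE2 = 11100010 → 3-byte char #1 = E2 87 9C.
Offset 3: leading byte 0xEC = 11101100 → 3-byte char #2 = EC 8B BD.
Offset 6: leading byte 0xF0 = 11110000 → 4-byte char #3 = F0 9F 91 A5.
Offset 10: leading byte 0xF0 = 11110000 → 4-byte char #4 = F0 90 8C BF.
Offset 14: leading byte 0xF1 = 11110001 → 4-byte char #5 = F1 A3 8E A0.
Offset 18: leading byte 0xC4 = 11000100 → 2-byte char #6 = C4 98.
Offset 20: leading byte 0xD5 = 11010101 → 2-byte char #7 = D5 9C.
Leading byte 0xD5 = 11010101 matches 110xxxxx → 2-byte sequence.
Byte 1: 0xD5 = 11010101, payload 10101 (5 bits).
Byte 2: 0x9C = 10011100 (10xxxxxx ✓), payload 011100.
Concatenate: 10101011100 = 0x55C (11 bits → U+055C).

U+055C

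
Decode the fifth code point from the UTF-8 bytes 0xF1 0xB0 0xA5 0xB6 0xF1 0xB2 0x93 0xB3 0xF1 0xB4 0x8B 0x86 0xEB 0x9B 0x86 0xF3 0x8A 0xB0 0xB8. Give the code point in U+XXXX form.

Offset 0: leading byte 0xF1 = 11110001 → 4-byte char #1 = F1 B0 A5 B6.
Offset 4: leading byte 0xF1 = 11110001 → 4-byte char #2 = F1 B2 93 B3.
Offset 8: leading byte 0xF1 = 11110001 → 4-byte char #3 = F1 B4 8B 86.
Offset 12: leading byte 0xEB = 11101011 → 3-byte char #4 = EB 9B 86.
Offset 15: leading byte 0xF3 = 11110011 → 4-byte char #5 = F3 8A B0 B8.
Leading byte 0xF3 = 11110011 matches 11110xxx → 4-byte sequence.
Byte 1: 0xF3 = 11110011, payload 011 (3 bits).
Byte 2: 0x8A = 10001010 (10xxxxxx ✓), payload 001010.
Byte 3: 0xB0 = 10110000 (10xxxxxx ✓), payload 110000.
Byte 4: 0xB8 = 10111000 (10xxxxxx ✓), payload 111000.
Concatenate: 011001010110000111000 = 0xCAC38 (21 bits → U+CAC38).

U+CAC38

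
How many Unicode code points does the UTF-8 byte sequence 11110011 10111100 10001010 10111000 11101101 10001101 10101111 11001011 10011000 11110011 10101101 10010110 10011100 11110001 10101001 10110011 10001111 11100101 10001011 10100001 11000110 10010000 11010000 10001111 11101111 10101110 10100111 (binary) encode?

9

Byte at offset 0: 0xF3 = 11110011 → 4-byte char (#1). Advance 4.
Byte at offset 4: 0xED = 11101101 → 3-byte char (#2). Advance 3.
Byte at offset 7: 0xCB = 11001011 → 2-byte char (#3). Advance 2.
Byte at offset 9: 0xF3 = 11110011 → 4-byte char (#4). Advance 4.
Byte at offset 13: 0xF1 = 11110001 → 4-byte char (#5). Advance 4.
Byte at offset 17: 0xE5 = 11100101 → 3-byte char (#6). Advance 3.
Byte at offset 20: 0xC6 = 11000110 → 2-byte char (#7). Advance 2.
Byte at offset 22: 0xD0 = 11010000 → 2-byte char (#8). Advance 2.
Byte at offset 24: 0xEF = 11101111 → 3-byte char (#9). Advance 3.
Reached end at offset 27 after 9 code points.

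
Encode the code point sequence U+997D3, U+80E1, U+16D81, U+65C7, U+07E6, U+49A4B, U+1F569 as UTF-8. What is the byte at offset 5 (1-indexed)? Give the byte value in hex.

0xE8

1-indexed offset 5 is 0-indexed offset 4.
U+997D3 → 4-byte form F2 99 9F 93 at offsets 0–3.
U+80E1 → 3-byte form E8 83 A1 at offsets 4–6.
Offset 4 falls in char 2's range; it's byte 1 of E8 83 A1 = 0xE8.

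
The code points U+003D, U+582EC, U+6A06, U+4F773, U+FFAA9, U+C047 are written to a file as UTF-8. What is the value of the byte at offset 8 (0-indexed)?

U+003D → 1-byte form 3D at offsets 0–0.
U+582EC → 4-byte form F1 98 8B AC at offsets 1–4.
U+6A06 → 3-byte form E6 A8 86 at offsets 5–7.
U+4F773 → 4-byte form F1 8F 9D B3 at offsets 8–11.
Offset 8 falls in char 4's range; it's byte 1 of F1 8F 9D B3 = 0xF1.

0xF1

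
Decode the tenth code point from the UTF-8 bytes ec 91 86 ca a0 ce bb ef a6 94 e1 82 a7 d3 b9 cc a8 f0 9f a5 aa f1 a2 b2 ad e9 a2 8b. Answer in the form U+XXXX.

Offset 0: leading byte 0xEC = 11101100 → 3-byte char #1 = EC 91 86.
Offset 3: leading byte 0xCA = 11001010 → 2-byte char #2 = CA A0.
Offset 5: leading byte 0xCE = 11001110 → 2-byte char #3 = CE BB.
Offset 7: leading byte 0xEF = 11101111 → 3-byte char #4 = EF A6 94.
Offset 10: leading byte 0xE1 = 11100001 → 3-byte char #5 = E1 82 A7.
Offset 13: leading byte 0xD3 = 11010011 → 2-byte char #6 = D3 B9.
Offset 15: leading byte 0xCC = 11001100 → 2-byte char #7 = CC A8.
Offset 17: leading byte 0xF0 = 11110000 → 4-byte char #8 = F0 9F A5 AA.
Offset 21: leading byte 0xF1 = 11110001 → 4-byte char #9 = F1 A2 B2 AD.
Offset 25: leading byte 0xE9 = 11101001 → 3-byte char #10 = E9 A2 8B.
Leading byte 0xE9 = 11101001 matches 1110xxxx → 3-byte sequence.
Byte 1: 0xE9 = 11101001, payload 1001 (4 bits).
Byte 2: 0xA2 = 10100010 (10xxxxxx ✓), payload 100010.
Byte 3: 0x8B = 10001011 (10xxxxxx ✓), payload 001011.
Concatenate: 1001100010001011 = 0x988B (16 bits → U+988B).

U+988B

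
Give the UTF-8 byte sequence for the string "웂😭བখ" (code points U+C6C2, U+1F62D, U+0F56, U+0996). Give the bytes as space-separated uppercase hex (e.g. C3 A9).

U+C6C2: 3-byte form → EC 9B 82.
U+1F62D: 4-byte form → F0 9F 98 AD.
U+0F56: 3-byte form → E0 BD 96.
U+0996: 3-byte form → E0 A6 96.
Concatenated (13 bytes): EC 9B 82 F0 9F 98 AD E0 BD 96 E0 A6 96.

EC 9B 82 F0 9F 98 AD E0 BD 96 E0 A6 96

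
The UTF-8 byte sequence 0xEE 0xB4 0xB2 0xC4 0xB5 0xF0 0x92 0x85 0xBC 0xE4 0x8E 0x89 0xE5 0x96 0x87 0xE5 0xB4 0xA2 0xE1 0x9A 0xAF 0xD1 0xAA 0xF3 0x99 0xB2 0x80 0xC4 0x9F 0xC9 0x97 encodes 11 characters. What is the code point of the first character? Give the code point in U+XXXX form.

U+ED32

Offset 0: leading byte 0xEE = 11101110 → 3-byte char #1 = EE B4 B2.
Leading byte 0xEE = 11101110 matches 1110xxxx → 3-byte sequence.
Byte 1: 0xEE = 11101110, payload 1110 (4 bits).
Byte 2: 0xB4 = 10110100 (10xxxxxx ✓), payload 110100.
Byte 3: 0xB2 = 10110010 (10xxxxxx ✓), payload 110010.
Concatenate: 1110110100110010 = 0xED32 (16 bits → U+ED32).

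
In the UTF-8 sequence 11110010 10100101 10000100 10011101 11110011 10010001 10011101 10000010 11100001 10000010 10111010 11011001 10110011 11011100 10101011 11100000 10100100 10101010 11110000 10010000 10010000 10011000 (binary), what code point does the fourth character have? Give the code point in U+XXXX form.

U+0673

Offset 0: leading byte 0xF2 = 11110010 → 4-byte char #1 = F2 A5 84 9D.
Offset 4: leading byte 0xF3 = 11110011 → 4-byte char #2 = F3 91 9D 82.
Offset 8: leading byte 0xE1 = 11100001 → 3-byte char #3 = E1 82 BA.
Offset 11: leading byte 0xD9 = 11011001 → 2-byte char #4 = D9 B3.
Leading byte 0xD9 = 11011001 matches 110xxxxx → 2-byte sequence.
Byte 1: 0xD9 = 11011001, payload 11001 (5 bits).
Byte 2: 0xB3 = 10110011 (10xxxxxx ✓), payload 110011.
Concatenate: 11001110011 = 0x673 (11 bits → U+0673).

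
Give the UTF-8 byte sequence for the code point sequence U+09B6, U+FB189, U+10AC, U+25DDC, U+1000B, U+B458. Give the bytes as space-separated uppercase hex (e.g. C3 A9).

E0 A6 B6 F3 BB 86 89 E1 82 AC F0 A5 B7 9C F0 90 80 8B EB 91 98

U+09B6: 3-byte form → E0 A6 B6.
U+FB189: 4-byte form → F3 BB 86 89.
U+10AC: 3-byte form → E1 82 AC.
U+25DDC: 4-byte form → F0 A5 B7 9C.
U+1000B: 4-byte form → F0 90 80 8B.
U+B458: 3-byte form → EB 91 98.
Concatenated (21 bytes): E0 A6 B6 F3 BB 86 89 E1 82 AC F0 A5 B7 9C F0 90 80 8B EB 91 98.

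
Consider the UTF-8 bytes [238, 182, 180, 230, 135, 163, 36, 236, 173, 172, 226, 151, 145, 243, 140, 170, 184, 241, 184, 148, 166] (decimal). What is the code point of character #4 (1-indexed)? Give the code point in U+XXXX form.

U+CB6C

Offset 0: leading byte 0xEE = 11101110 → 3-byte char #1 = EE B6 B4.
Offset 3: leading byte 0xE6 = 11100110 → 3-byte char #2 = E6 87 A3.
Offset 6: leading byte 0x24 = 00100100 → 1-byte char #3 = 24.
Offset 7: leading byte 0xEC = 11101100 → 3-byte char #4 = EC AD AC.
Leading byte 0xEC = 11101100 matches 1110xxxx → 3-byte sequence.
Byte 1: 0xEC = 11101100, payload 1100 (4 bits).
Byte 2: 0xAD = 10101101 (10xxxxxx ✓), payload 101101.
Byte 3: 0xAC = 10101100 (10xxxxxx ✓), payload 101100.
Concatenate: 1100101101101100 = 0xCB6C (16 bits → U+CB6C).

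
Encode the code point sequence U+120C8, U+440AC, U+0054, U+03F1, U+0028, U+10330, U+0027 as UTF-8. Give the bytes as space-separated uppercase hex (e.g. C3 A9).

F0 92 83 88 F1 84 82 AC 54 CF B1 28 F0 90 8C B0 27

U+120C8: 4-byte form → F0 92 83 88.
U+440AC: 4-byte form → F1 84 82 AC.
U+0054: 1-byte form → 54.
U+03F1: 2-byte form → CF B1.
U+0028: 1-byte form → 28.
U+10330: 4-byte form → F0 90 8C B0.
U+0027: 1-byte form → 27.
Concatenated (17 bytes): F0 92 83 88 F1 84 82 AC 54 CF B1 28 F0 90 8C B0 27.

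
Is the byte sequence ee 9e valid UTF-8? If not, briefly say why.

Leading byte 0xEE = 11101110 → 3-byte form, but only 2 bytes are present.

invalid (sequence truncated)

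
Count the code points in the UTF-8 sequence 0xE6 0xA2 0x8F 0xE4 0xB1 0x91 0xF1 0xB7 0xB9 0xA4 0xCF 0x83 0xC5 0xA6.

Byte at offset 0: 0xE6 = 11100110 → 3-byte char (#1). Advance 3.
Byte at offset 3: 0xE4 = 11100100 → 3-byte char (#2). Advance 3.
Byte at offset 6: 0xF1 = 11110001 → 4-byte char (#3). Advance 4.
Byte at offset 10: 0xCF = 11001111 → 2-byte char (#4). Advance 2.
Byte at offset 12: 0xC5 = 11000101 → 2-byte char (#5). Advance 2.
Reached end at offset 14 after 5 code points.

5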